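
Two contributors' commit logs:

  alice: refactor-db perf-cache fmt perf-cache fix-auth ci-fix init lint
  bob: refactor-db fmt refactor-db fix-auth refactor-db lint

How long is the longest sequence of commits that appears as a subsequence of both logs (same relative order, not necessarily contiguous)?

Taking refactor-db (alice #1, bob #1), then fmt (alice #3, bob #2), then fix-auth (alice #5, bob #4), then lint (alice #8, bob #6) gives a common subsequence of length 4, and the DP table's final entry dp[8][6] is also 4, so no common subsequence is longer.

4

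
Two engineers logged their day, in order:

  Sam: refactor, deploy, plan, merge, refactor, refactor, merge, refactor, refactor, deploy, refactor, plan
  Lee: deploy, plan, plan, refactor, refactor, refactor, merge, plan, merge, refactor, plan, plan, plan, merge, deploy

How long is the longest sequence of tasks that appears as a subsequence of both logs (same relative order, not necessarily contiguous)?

7

One common subsequence of length 7: deploy at Sam[2]=Lee[1]; then plan at Sam[3]=Lee[3]; then refactor at Sam[5]=Lee[5]; then refactor at Sam[6]=Lee[6]; then merge at Sam[7]=Lee[9]; then refactor at Sam[8]=Lee[10]; then deploy at Sam[10]=Lee[15], and the DP table's final entry dp[12][15] is also 7, so no common subsequence is longer.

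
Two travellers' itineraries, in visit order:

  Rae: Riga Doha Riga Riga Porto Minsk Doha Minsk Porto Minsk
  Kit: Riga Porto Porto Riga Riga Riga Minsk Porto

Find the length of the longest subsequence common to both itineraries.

Match Riga at Rae[1]=Kit[4], Riga at Rae[3]=Kit[5], Riga at Rae[4]=Kit[6], Minsk at Rae[8]=Kit[7], Porto at Rae[9]=Kit[8] — 5 stops in the same relative order in both. The LCS DP gives dp[10][8] = 5, so this is optimal.

5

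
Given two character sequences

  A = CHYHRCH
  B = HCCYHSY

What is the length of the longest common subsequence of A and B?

Taking C [1,3], then H [2,5], then Y [3,7] gives a common subsequence of length 3, and the DP table's final entry dp[7][7] is also 3, so no common subsequence is longer.

3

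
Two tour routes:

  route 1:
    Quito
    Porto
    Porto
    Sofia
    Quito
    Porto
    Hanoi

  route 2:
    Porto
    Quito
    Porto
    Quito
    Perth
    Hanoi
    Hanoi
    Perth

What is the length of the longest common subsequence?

4

Taking Quito at route 1[1]=route 2[2], Porto at route 1[3]=route 2[3], Quito at route 1[5]=route 2[4], Hanoi at route 1[7]=route 2[7] gives a common subsequence of length 4. Since dp[7][8] = 4, nothing longer is possible.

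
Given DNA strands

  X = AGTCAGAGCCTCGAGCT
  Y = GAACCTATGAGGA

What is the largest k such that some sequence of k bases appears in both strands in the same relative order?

9

Pick G at X[2]=Y[1], A at X[5]=Y[2], A at X[7]=Y[3], C at X[9]=Y[4], C at X[10]=Y[5], T at X[11]=Y[8], G at X[13]=Y[9], A at X[14]=Y[10], G at X[15]=Y[12]; all 9 bases appear in both, in order. Since dp[17][13] = 9, nothing longer is possible.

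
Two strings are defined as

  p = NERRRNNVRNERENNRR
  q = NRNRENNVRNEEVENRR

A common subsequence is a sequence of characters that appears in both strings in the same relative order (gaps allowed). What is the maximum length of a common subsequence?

Match N [1,1], then R [3,2], then R [4,4], then N [6,6], then N [7,7], then V [8,8], then R [9,9], then N [10,10], then E [11,12], then E [13,14], then N [15,15], then R [16,16], then R [17,17] — 13 characters in the same relative order in both. dp[17][17] = 13 confirms this is the maximum.

13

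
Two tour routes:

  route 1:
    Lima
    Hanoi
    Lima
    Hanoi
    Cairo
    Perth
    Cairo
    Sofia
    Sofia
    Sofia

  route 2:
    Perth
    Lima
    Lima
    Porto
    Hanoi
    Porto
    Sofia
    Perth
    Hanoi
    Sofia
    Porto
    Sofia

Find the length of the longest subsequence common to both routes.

Pick Lima (route 1 #1, route 2 #2), Lima (route 1 #3, route 2 #3), Hanoi (route 1 #4, route 2 #5), Perth (route 1 #6, route 2 #8), Sofia (route 1 #8, route 2 #10), Sofia (route 1 #10, route 2 #12); all 6 stops appear in both, in order. The LCS DP gives dp[10][12] = 6, so this is optimal.

6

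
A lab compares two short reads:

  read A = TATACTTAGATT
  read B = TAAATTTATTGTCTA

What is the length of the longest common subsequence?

9

Match T [1,1]; then A [2,4]; then T [3,7]; then A [4,8]; then T [6,9]; then T [7,10]; then G [9,11]; then T [11,12]; then T [12,14] — 9 bases in the same relative order in both, and the DP table's final entry dp[12][15] is also 9, so no common subsequence is longer.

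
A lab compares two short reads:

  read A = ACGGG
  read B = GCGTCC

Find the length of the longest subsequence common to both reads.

2

Match C [2,2] → G [3,3] — 2 bases in the same relative order in both, and the DP table's final entry dp[5][6] is also 2, so no common subsequence is longer.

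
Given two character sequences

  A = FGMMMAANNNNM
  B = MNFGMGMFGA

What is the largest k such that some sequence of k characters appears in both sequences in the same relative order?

5

Taking F at A[1]=B[3] → G at A[2]=B[4] → M at A[3]=B[5] → M at A[4]=B[7] → A at A[7]=B[10] gives a common subsequence of length 5. Since dp[12][10] = 5, nothing longer is possible.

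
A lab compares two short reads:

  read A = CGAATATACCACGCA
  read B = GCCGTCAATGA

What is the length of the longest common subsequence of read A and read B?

7

Pick C at read A[1]=read B[3]; then G at read A[2]=read B[4]; then A at read A[4]=read B[7]; then A at read A[6]=read B[8]; then T at read A[7]=read B[9]; then G at read A[13]=read B[10]; then A at read A[15]=read B[11]; all 7 bases appear in both, in order. The LCS DP gives dp[15][11] = 7, so this is optimal.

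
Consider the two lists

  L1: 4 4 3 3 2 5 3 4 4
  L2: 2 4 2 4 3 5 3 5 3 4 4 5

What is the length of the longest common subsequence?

8

Let dp[i][j] be the LCS length of the first i values of L1 and the first j values of L2. dp[i][j] = dp[i-1][j-1]+1 when the i-th and j-th values match, else max(dp[i-1][j], dp[i][j-1]).
    ·  2  4  2  4  3  5  3  5  3  4  4  5
 ·  0  0  0  0  0  0  0  0  0  0  0  0  0
 4  0  0  1  1  1  1  1  1  1  1  1  1  1
 4  0  0  1  1  2  2  2  2  2  2  2  2  2
 3  0  0  1  1  2  3  3  3  3  3  3  3  3
 3  0  0  1  1  2  3  3  4  4  4  4  4  4
 2  0  1  1  2  2  3  3  4  4  4  4  4  4
 5  0  1  1  2  2  3  4  4  5  5  5  5  5
 3  0  1  1  2  2  3  4  5  5  6  6  6  6
 4  0  1  2  2  3  3  4  5  5  6  7  7  7
 4  0  1  2  2  3  3  4  5  5  6  7  8  8
dp[9][12] = 8. One LCS (by backtracking along matches): 4, 4, 3, 3, 5, 3, 4, 4.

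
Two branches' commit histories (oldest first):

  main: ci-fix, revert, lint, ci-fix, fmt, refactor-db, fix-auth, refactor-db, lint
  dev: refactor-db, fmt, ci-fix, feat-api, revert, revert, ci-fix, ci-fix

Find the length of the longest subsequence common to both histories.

Match ci-fix (main #1, dev #3), then revert (main #2, dev #6), then ci-fix (main #4, dev #8) — 3 commits in the same relative order in both. The LCS DP gives dp[9][8] = 3, so this is optimal.

3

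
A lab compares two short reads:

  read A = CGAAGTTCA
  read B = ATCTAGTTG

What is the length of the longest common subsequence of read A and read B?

5

Taking C (read A #1, read B #3), then A (read A #4, read B #5), then G (read A #5, read B #6), then T (read A #6, read B #7), then T (read A #7, read B #8) gives a common subsequence of length 5. The LCS DP gives dp[9][9] = 5, so this is optimal.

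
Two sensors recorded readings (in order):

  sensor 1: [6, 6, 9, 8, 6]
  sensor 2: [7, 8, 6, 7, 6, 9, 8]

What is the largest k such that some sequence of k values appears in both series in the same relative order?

4

Let dp[i][j] be the LCS length of the first i values of sensor 1 and the first j values of sensor 2. dp[i][j] = dp[i-1][j-1]+1 when the i-th and j-th values match, else max(dp[i-1][j], dp[i][j-1]).
    ·  7  8  6  7  6  9  8
 ·  0  0  0  0  0  0  0  0
 6  0  0  0  1  1  1  1  1
 6  0  0  0  1  1  2  2  2
 9  0  0  0  1  1  2  3  3
 8  0  0  1  1  1  2  3  4
 6  0  0  1  2  2  2  3  4
dp[5][7] = 4. One LCS (by backtracking along matches): 6, 6, 9, 8.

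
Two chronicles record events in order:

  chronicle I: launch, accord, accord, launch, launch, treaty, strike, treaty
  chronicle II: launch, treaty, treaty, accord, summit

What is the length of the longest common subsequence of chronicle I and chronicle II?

3

Match launch (chronicle I #5, chronicle II #1); then treaty (chronicle I #6, chronicle II #2); then treaty (chronicle I #8, chronicle II #3) — 3 events in the same relative order in both. dp[8][5] = 3 confirms this is the maximum.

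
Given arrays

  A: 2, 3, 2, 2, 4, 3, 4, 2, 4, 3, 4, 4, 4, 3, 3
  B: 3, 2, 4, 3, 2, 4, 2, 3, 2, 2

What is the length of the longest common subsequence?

Let dp[i][j] be the LCS length of the first i values of A and the first j values of B. dp[i][j] = dp[i-1][j-1]+1 when the i-th and j-th values match, else max(dp[i-1][j], dp[i][j-1]).
    ·  3  2  4  3  2  4  2  3  2  2
 ·  0  0  0  0  0  0  0  0  0  0  0
 2  0  0  1  1  1  1  1  1  1  1  1
 3  0  1  1  1  2  2  2  2  2  2  2
 2  0  1  2  2  2  3  3  3  3  3  3
 2  0  1  2  2  2  3  3  4  4  4  4
 4  0  1  2  3  3  3  4  4  4  4  4
 3  0  1  2  3  4  4  4  4  5  5  5
 4  0  1  2  3  4  4  5  5  5  5  5
 2  0  1  2  3  4  5  5  6  6  6  6
 4  0  1  2  3  4  5  6  6  6  6  6
 3  0  1  2  3  4  5  6  6  7  7  7
 4  0  1  2  3  4  5  6  6  7  7  7
 4  0  1  2  3  4  5  6  6  7  7  7
 4  0  1  2  3  4  5  6  6  7  7  7
 3  0  1  2  3  4  5  6  6  7  7  7
 3  0  1  2  3  4  5  6  6  7  7  7
dp[15][10] = 7. One LCS (by backtracking along matches): 3, 2, 4, 3, 4, 2, 3.

7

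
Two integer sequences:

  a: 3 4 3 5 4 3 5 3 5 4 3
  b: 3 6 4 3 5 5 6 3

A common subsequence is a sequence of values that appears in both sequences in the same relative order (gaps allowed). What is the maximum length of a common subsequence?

Match 3 at a[1]=b[1]; then 4 at a[2]=b[3]; then 3 at a[3]=b[4]; then 5 at a[4]=b[5]; then 5 at a[7]=b[6]; then 3 at a[11]=b[8] — 6 values in the same relative order in both, and the DP table's final entry dp[11][8] is also 6, so no common subsequence is longer.

6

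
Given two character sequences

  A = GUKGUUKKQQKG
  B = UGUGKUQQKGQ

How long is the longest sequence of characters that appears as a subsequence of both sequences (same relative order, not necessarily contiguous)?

8

Let dp[i][j] be the LCS length of the first i characters of A and the first j characters of B. dp[i][j] = dp[i-1][j-1]+1 when the i-th and j-th characters match, else max(dp[i-1][j], dp[i][j-1]).
    ·  U  G  U  G  K  U  Q  Q  K  G  Q
 ·  0  0  0  0  0  0  0  0  0  0  0  0
 G  0  0  1  1  1  1  1  1  1  1  1  1
 U  0  1  1  2  2  2  2  2  2  2  2  2
 K  0  1  1  2  2  3  3  3  3  3  3  3
 G  0  1  2  2  3  3  3  3  3  3  4  4
 U  0  1  2  3  3  3  4  4  4  4  4  4
 U  0  1  2  3  3  3  4  4  4  4  4  4
 K  0  1  2  3  3  4  4  4  4  5  5  5
 K  0  1  2  3  3  4  4  4  4  5  5  5
 Q  0  1  2  3  3  4  4  5  5  5  5  6
 Q  0  1  2  3  3  4  4  5  6  6  6  6
 K  0  1  2  3  3  4  4  5  6  7  7  7
 G  0  1  2  3  4  4  4  5  6  7  8  8
dp[12][11] = 8. One LCS (by backtracking along matches): GUKUQQKG.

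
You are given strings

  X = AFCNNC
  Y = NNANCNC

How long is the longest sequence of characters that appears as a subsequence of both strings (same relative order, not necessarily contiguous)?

4

Taking A (X #1, Y #3); then C (X #3, Y #5); then N (X #5, Y #6); then C (X #6, Y #7) gives a common subsequence of length 4. Since dp[6][7] = 4, nothing longer is possible.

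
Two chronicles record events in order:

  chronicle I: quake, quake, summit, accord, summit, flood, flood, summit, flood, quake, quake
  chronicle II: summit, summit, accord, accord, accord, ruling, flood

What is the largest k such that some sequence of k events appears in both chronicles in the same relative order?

Pick summit [3,2], then accord [4,5], then flood [9,7]; all 3 events appear in both, in order. dp[11][7] = 3 confirms this is the maximum.

3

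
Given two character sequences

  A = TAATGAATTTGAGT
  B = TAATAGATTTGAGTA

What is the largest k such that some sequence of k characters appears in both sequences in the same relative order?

Taking T at A[1]=B[1] → A at A[2]=B[2] → A at A[3]=B[3] → T at A[4]=B[4] → G at A[5]=B[6] → A at A[7]=B[7] → T at A[8]=B[8] → T at A[9]=B[9] → T at A[10]=B[10] → G at A[11]=B[11] → A at A[12]=B[12] → G at A[13]=B[13] → T at A[14]=B[14] gives a common subsequence of length 13. Since dp[14][15] = 13, nothing longer is possible.

13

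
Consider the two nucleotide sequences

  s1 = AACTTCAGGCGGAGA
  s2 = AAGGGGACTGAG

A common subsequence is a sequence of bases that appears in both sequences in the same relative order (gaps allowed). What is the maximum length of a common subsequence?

Pick A [2,1]; then A [7,2]; then G [8,3]; then G [9,4]; then G [11,5]; then G [12,6]; then A [13,7]; then G [14,10]; then A [15,11]; all 9 bases appear in both, in order. The LCS DP gives dp[15][12] = 9, so this is optimal.

9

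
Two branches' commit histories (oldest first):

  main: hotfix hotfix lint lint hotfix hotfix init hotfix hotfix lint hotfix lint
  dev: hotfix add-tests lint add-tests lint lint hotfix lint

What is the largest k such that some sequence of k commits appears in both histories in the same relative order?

6

One common subsequence of length 6: hotfix at main[1]=dev[1], then lint at main[3]=dev[3], then lint at main[4]=dev[5], then lint at main[10]=dev[6], then hotfix at main[11]=dev[7], then lint at main[12]=dev[8], and the DP table's final entry dp[12][8] is also 6, so no common subsequence is longer.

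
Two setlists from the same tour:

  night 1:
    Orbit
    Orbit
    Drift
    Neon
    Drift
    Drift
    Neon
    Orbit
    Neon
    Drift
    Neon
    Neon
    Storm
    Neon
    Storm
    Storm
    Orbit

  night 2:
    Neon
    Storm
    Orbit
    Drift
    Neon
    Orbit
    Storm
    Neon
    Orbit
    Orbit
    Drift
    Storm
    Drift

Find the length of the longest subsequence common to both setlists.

Match Orbit [2,3]; then Drift [3,4]; then Neon [4,5]; then Neon [7,8]; then Orbit [8,10]; then Drift [10,11]; then Storm [13,12] — 7 songs in the same relative order in both. The LCS DP gives dp[17][13] = 7, so this is optimal.

7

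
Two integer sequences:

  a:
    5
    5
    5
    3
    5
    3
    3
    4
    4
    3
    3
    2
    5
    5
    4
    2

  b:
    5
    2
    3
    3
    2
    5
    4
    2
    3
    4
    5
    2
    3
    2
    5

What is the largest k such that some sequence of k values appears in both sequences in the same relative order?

8

Taking 5 (a #1, b #1), then 3 (a #4, b #4), then 5 (a #5, b #6), then 3 (a #7, b #9), then 4 (a #8, b #10), then 3 (a #11, b #13), then 2 (a #12, b #14), then 5 (a #14, b #15) gives a common subsequence of length 8, and the DP table's final entry dp[16][15] is also 8, so no common subsequence is longer.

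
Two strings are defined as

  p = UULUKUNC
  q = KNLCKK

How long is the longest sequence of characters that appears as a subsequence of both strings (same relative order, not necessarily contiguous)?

3

Let dp[i][j] be the LCS length of the first i characters of p and the first j characters of q. dp[i][j] = dp[i-1][j-1]+1 when the i-th and j-th characters match, else max(dp[i-1][j], dp[i][j-1]).
    ·  K  N  L  C  K  K
 ·  0  0  0  0  0  0  0
 U  0  0  0  0  0  0  0
 U  0  0  0  0  0  0  0
 L  0  0  0  1  1  1  1
 U  0  0  0  1  1  1  1
 K  0  1  1  1  1  2  2
 U  0  1  1  1  1  2  2
 N  0  1  2  2  2  2  2
 C  0  1  2  2  3  3  3
dp[8][6] = 3. One LCS (by backtracking along matches): KNC.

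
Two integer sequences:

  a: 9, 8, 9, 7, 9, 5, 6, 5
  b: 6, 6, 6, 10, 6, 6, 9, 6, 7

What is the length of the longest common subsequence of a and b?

2

Match 9 (a #1, b #7), then 7 (a #4, b #9) — 2 values in the same relative order in both. Since dp[8][9] = 2, nothing longer is possible.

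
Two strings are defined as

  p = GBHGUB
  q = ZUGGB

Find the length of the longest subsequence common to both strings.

Let dp[i][j] be the LCS length of the first i characters of p and the first j characters of q. dp[i][j] = dp[i-1][j-1]+1 when the i-th and j-th characters match, else max(dp[i-1][j], dp[i][j-1]).
    ·  Z  U  G  G  B
 ·  0  0  0  0  0  0
 G  0  0  0  1  1  1
 B  0  0  0  1  1  2
 H  0  0  0  1  1  2
 G  0  0  0  1  2  2
 U  0  0  1  1  2  2
 B  0  0  1  1  2  3
dp[6][5] = 3. One LCS (by backtracking along matches): GGB.

3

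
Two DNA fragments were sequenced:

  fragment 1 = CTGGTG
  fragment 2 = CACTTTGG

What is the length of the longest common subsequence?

4

Let dp[i][j] be the LCS length of the first i bases of fragment 1 and the first j bases of fragment 2. dp[i][j] = dp[i-1][j-1]+1 when the i-th and j-th bases match, else max(dp[i-1][j], dp[i][j-1]).
    ·  C  A  C  T  T  T  G  G
 ·  0  0  0  0  0  0  0  0  0
 C  0  1  1  1  1  1  1  1  1
 T  0  1  1  1  2  2  2  2  2
 G  0  1  1  1  2  2  2  3  3
 G  0  1  1  1  2  2  2  3  4
 T  0  1  1  1  2  3  3  3  4
 G  0  1  1  1  2  3  3  4  4
dp[6][8] = 4. One LCS (by backtracking along matches): CTGG.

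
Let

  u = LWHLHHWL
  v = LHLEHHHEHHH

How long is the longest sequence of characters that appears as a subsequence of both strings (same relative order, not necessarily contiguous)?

Pick L (u #1, v #1); then H (u #3, v #2); then L (u #4, v #3); then H (u #5, v #10); then H (u #6, v #11); all 5 characters appear in both, in order. Since dp[8][11] = 5, nothing longer is possible.

5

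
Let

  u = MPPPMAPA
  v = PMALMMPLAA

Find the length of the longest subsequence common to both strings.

Pick P at u[4]=v[1] → M at u[5]=v[2] → A at u[6]=v[3] → P at u[7]=v[7] → A at u[8]=v[10]; all 5 characters appear in both, in order. Since dp[8][10] = 5, nothing longer is possible.

5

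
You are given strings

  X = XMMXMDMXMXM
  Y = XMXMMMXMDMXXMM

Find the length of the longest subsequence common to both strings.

Pick X [1,3], then M [2,5], then M [3,6], then X [4,7], then M [5,8], then D [6,9], then M [7,10], then X [8,12], then M [9,13], then M [11,14]; all 10 characters appear in both, in order. The LCS DP gives dp[11][14] = 10, so this is optimal.

10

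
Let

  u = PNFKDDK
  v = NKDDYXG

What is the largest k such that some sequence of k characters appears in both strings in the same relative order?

4

Match N (u #2, v #1) → K (u #4, v #2) → D (u #5, v #3) → D (u #6, v #4) — 4 characters in the same relative order in both, and the DP table's final entry dp[7][7] is also 4, so no common subsequence is longer.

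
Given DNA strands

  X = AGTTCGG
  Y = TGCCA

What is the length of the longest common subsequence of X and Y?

2

Taking G [2,2], C [5,4] gives a common subsequence of length 2. The LCS DP gives dp[7][5] = 2, so this is optimal.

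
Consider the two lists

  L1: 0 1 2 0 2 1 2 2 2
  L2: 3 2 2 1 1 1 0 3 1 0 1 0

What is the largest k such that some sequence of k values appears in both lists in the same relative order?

Pick 0 [1,7], 1 [2,9], 0 [4,10], 1 [6,11]; all 4 values appear in both, in order. dp[9][12] = 4 confirms this is the maximum.

4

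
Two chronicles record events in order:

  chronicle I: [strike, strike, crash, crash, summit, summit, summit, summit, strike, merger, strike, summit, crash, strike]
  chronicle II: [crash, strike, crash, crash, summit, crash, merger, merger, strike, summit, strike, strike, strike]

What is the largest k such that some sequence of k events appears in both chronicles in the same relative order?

8

Match strike at chronicle I[2]=chronicle II[2]; then crash at chronicle I[3]=chronicle II[3]; then crash at chronicle I[4]=chronicle II[4]; then summit at chronicle I[5]=chronicle II[5]; then summit at chronicle I[8]=chronicle II[10]; then strike at chronicle I[9]=chronicle II[11]; then strike at chronicle I[11]=chronicle II[12]; then strike at chronicle I[14]=chronicle II[13] — 8 events in the same relative order in both. The LCS DP gives dp[14][13] = 8, so this is optimal.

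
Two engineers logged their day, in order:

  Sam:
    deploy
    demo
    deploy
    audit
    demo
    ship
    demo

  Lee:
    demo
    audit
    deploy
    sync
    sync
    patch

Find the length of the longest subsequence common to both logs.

One common subsequence of length 2: demo [2,1] → deploy [3,3], and the DP table's final entry dp[7][6] is also 2, so no common subsequence is longer.

2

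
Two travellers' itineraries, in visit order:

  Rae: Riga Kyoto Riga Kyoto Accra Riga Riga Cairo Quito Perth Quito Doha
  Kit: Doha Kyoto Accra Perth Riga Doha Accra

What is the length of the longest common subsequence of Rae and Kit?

Pick Kyoto (Rae #4, Kit #2) → Accra (Rae #5, Kit #3) → Riga (Rae #7, Kit #5) → Doha (Rae #12, Kit #6); all 4 stops appear in both, in order. The LCS DP gives dp[12][7] = 4, so this is optimal.

4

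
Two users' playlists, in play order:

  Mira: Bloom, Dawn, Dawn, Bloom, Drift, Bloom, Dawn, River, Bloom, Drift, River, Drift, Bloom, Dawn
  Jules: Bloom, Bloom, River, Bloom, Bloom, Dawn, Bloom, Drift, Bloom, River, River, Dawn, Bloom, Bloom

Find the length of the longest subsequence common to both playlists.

8

One common subsequence of length 8: Bloom (Mira #1, Jules #5), Dawn (Mira #3, Jules #6), Bloom (Mira #4, Jules #7), Drift (Mira #5, Jules #8), Bloom (Mira #6, Jules #9), Dawn (Mira #7, Jules #12), Bloom (Mira #9, Jules #13), Bloom (Mira #13, Jules #14), and the DP table's final entry dp[14][14] is also 8, so no common subsequence is longer.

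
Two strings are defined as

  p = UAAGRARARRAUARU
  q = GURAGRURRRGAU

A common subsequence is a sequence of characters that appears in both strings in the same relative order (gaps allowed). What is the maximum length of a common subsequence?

9

One common subsequence of length 9: U at p[1]=q[2] → A at p[3]=q[4] → G at p[4]=q[5] → R at p[5]=q[6] → R at p[7]=q[8] → R at p[9]=q[9] → R at p[10]=q[10] → A at p[13]=q[12] → U at p[15]=q[13]. Since dp[15][13] = 9, nothing longer is possible.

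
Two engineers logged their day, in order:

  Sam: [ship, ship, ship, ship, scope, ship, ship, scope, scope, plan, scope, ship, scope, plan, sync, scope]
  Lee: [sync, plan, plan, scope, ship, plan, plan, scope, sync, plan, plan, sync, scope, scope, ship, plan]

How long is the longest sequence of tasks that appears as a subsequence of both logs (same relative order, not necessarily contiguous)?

7

Taking scope at Sam[5]=Lee[4], ship at Sam[6]=Lee[5], scope at Sam[8]=Lee[8], scope at Sam[9]=Lee[13], scope at Sam[11]=Lee[14], ship at Sam[12]=Lee[15], plan at Sam[14]=Lee[16] gives a common subsequence of length 7. Since dp[16][16] = 7, nothing longer is possible.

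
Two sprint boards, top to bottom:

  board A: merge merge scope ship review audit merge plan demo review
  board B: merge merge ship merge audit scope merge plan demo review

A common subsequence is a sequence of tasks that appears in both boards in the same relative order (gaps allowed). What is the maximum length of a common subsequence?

Match merge (board A #1, board B #1); then merge (board A #2, board B #2); then ship (board A #4, board B #3); then audit (board A #6, board B #5); then merge (board A #7, board B #7); then plan (board A #8, board B #8); then demo (board A #9, board B #9); then review (board A #10, board B #10) — 8 tasks in the same relative order in both. The LCS DP gives dp[10][10] = 8, so this is optimal.

8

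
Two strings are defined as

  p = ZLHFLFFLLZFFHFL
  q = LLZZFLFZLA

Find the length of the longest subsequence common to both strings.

6

Taking Z (p #1, q #4), then F (p #4, q #5), then L (p #5, q #6), then F (p #7, q #7), then Z (p #10, q #8), then L (p #15, q #9) gives a common subsequence of length 6, and the DP table's final entry dp[15][10] is also 6, so no common subsequence is longer.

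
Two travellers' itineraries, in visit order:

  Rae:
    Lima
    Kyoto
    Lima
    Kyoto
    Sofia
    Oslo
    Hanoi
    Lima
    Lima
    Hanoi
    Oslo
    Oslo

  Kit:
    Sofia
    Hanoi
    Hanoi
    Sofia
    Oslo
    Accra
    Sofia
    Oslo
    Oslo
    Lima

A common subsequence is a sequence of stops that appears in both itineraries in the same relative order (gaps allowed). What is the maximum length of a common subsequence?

5

Pick Sofia [5,1] → Hanoi [7,2] → Hanoi [10,3] → Oslo [11,8] → Oslo [12,9]; all 5 stops appear in both, in order. Since dp[12][10] = 5, nothing longer is possible.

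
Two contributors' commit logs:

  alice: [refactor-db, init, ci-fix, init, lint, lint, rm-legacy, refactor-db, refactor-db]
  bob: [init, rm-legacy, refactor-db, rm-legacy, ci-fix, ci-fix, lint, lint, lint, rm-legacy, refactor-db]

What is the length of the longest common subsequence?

6

Pick refactor-db at alice[1]=bob[3], then ci-fix at alice[3]=bob[6], then lint at alice[5]=bob[8], then lint at alice[6]=bob[9], then rm-legacy at alice[7]=bob[10], then refactor-db at alice[9]=bob[11]; all 6 commits appear in both, in order. Since dp[9][11] = 6, nothing longer is possible.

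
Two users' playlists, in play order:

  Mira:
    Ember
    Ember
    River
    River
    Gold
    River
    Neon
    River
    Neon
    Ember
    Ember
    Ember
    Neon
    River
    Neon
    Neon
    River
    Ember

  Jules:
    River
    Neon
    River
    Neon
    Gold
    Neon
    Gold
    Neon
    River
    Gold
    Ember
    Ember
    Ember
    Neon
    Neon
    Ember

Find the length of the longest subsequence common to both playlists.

One common subsequence of length 11: River [3,1]; then River [4,3]; then Gold [5,7]; then Neon [7,8]; then River [8,9]; then Ember [10,11]; then Ember [11,12]; then Ember [12,13]; then Neon [15,14]; then Neon [16,15]; then Ember [18,16], and the DP table's final entry dp[18][16] is also 11, so no common subsequence is longer.

11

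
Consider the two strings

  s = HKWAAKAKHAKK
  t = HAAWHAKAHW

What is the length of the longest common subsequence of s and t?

6

Taking H (s #1, t #1) → W (s #3, t #4) → A (s #5, t #6) → K (s #6, t #7) → A (s #7, t #8) → H (s #9, t #9) gives a common subsequence of length 6. The LCS DP gives dp[12][10] = 6, so this is optimal.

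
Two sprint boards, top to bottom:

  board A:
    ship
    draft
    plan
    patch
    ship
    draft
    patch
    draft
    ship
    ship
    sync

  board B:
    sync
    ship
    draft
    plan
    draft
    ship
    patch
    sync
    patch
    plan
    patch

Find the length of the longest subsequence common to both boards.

One common subsequence of length 6: ship at board A[1]=board B[2]; then draft at board A[2]=board B[3]; then plan at board A[3]=board B[4]; then ship at board A[5]=board B[6]; then patch at board A[7]=board B[7]; then sync at board A[11]=board B[8], and the DP table's final entry dp[11][11] is also 6, so no common subsequence is longer.

6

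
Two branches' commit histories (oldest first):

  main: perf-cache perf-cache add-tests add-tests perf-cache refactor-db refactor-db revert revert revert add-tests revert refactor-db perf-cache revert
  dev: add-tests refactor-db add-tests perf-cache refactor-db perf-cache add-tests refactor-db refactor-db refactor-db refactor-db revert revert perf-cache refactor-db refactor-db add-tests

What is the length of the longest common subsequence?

Pick perf-cache at main[1]=dev[4], then perf-cache at main[2]=dev[6], then add-tests at main[3]=dev[7], then refactor-db at main[6]=dev[10], then refactor-db at main[7]=dev[11], then revert at main[8]=dev[12], then revert at main[9]=dev[13], then add-tests at main[11]=dev[17]; all 8 commits appear in both, in order. The LCS DP gives dp[15][17] = 8, so this is optimal.

8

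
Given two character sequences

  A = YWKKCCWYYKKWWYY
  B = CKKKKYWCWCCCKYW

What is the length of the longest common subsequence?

One common subsequence of length 7: K (A #3, B #2), then K (A #4, B #3), then K (A #10, B #4), then K (A #11, B #5), then W (A #12, B #7), then W (A #13, B #9), then Y (A #14, B #14), and the DP table's final entry dp[15][15] is also 7, so no common subsequence is longer.

7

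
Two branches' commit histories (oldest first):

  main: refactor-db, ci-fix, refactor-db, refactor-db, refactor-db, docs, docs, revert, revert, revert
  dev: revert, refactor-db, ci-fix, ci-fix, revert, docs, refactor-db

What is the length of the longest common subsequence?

3

Match refactor-db [1,2]; then ci-fix [2,4]; then refactor-db [5,7] — 3 commits in the same relative order in both. The LCS DP gives dp[10][7] = 3, so this is optimal.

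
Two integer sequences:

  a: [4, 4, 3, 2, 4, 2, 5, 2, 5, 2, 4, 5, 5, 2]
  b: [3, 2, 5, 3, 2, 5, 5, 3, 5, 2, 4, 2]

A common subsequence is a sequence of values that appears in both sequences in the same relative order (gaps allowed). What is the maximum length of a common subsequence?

Taking 3 [3,1] → 2 [4,2] → 2 [6,5] → 5 [7,7] → 5 [9,9] → 2 [10,10] → 4 [11,11] → 2 [14,12] gives a common subsequence of length 8, and the DP table's final entry dp[14][12] is also 8, so no common subsequence is longer.

8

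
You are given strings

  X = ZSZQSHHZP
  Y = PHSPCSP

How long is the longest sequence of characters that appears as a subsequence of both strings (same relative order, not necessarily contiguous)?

3

Let dp[i][j] be the LCS length of the first i characters of X and the first j characters of Y. dp[i][j] = dp[i-1][j-1]+1 when the i-th and j-th characters match, else max(dp[i-1][j], dp[i][j-1]).
    ·  P  H  S  P  C  S  P
 ·  0  0  0  0  0  0  0  0
 Z  0  0  0  0  0  0  0  0
 S  0  0  0  1  1  1  1  1
 Z  0  0  0  1  1  1  1  1
 Q  0  0  0  1  1  1  1  1
 S  0  0  0  1  1  1  2  2
 H  0  0  1  1  1  1  2  2
 H  0  0  1  1  1  1  2  2
 Z  0  0  1  1  1  1  2  2
 P  0  1  1  1  2  2  2  3
dp[9][7] = 3. One LCS (by backtracking along matches): SSP.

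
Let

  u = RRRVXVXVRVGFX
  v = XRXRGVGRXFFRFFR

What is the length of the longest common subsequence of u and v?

Taking R at u[1]=v[2]; then R at u[2]=v[4]; then R at u[3]=v[8]; then X at u[5]=v[9]; then R at u[9]=v[12]; then F at u[12]=v[14] gives a common subsequence of length 6. The LCS DP gives dp[13][15] = 6, so this is optimal.

6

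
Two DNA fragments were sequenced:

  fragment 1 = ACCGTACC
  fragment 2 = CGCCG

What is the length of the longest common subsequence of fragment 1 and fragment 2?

4

Let dp[i][j] be the LCS length of the first i bases of fragment 1 and the first j bases of fragment 2. dp[i][j] = dp[i-1][j-1]+1 when the i-th and j-th bases match, else max(dp[i-1][j], dp[i][j-1]).
    ·  C  G  C  C  G
 ·  0  0  0  0  0  0
 A  0  0  0  0  0  0
 C  0  1  1  1  1  1
 C  0  1  1  2  2  2
 G  0  1  2  2  2  3
 T  0  1  2  2  2  3
 A  0  1  2  2  2  3
 C  0  1  2  3  3  3
 C  0  1  2  3  4  4
dp[8][5] = 4. One LCS (by backtracking along matches): CGCC.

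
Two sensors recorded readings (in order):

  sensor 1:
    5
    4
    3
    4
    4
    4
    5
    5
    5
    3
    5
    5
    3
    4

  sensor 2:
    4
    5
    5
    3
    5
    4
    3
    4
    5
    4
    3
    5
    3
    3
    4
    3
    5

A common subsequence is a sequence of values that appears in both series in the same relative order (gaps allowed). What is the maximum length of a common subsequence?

Taking 5 at sensor 1[1]=sensor 2[5]; then 4 at sensor 1[2]=sensor 2[6]; then 3 at sensor 1[3]=sensor 2[7]; then 4 at sensor 1[4]=sensor 2[8]; then 4 at sensor 1[5]=sensor 2[10]; then 5 at sensor 1[9]=sensor 2[12]; then 3 at sensor 1[10]=sensor 2[13]; then 3 at sensor 1[13]=sensor 2[14]; then 4 at sensor 1[14]=sensor 2[15] gives a common subsequence of length 9. Since dp[14][17] = 9, nothing longer is possible.

9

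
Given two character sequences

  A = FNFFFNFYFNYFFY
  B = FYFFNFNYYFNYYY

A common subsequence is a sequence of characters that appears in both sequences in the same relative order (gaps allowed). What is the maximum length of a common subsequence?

10

One common subsequence of length 10: F [1,1], then F [3,3], then F [4,4], then F [5,6], then N [6,7], then Y [8,9], then F [9,10], then N [10,11], then Y [11,13], then Y [14,14], and the DP table's final entry dp[14][14] is also 10, so no common subsequence is longer.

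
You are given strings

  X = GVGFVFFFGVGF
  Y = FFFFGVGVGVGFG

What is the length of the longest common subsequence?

8

One common subsequence of length 8: G at X[1]=Y[5]; then V at X[2]=Y[6]; then G at X[3]=Y[7]; then V at X[5]=Y[8]; then G at X[9]=Y[9]; then V at X[10]=Y[10]; then G at X[11]=Y[11]; then F at X[12]=Y[12]. The LCS DP gives dp[12][13] = 8, so this is optimal.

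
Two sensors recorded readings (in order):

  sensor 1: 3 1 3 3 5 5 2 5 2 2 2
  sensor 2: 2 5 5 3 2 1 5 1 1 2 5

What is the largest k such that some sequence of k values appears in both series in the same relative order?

One common subsequence of length 5: 3 at sensor 1[1]=sensor 2[4] → 1 at sensor 1[2]=sensor 2[6] → 5 at sensor 1[5]=sensor 2[7] → 2 at sensor 1[7]=sensor 2[10] → 5 at sensor 1[8]=sensor 2[11]. dp[11][11] = 5 confirms this is the maximum.

5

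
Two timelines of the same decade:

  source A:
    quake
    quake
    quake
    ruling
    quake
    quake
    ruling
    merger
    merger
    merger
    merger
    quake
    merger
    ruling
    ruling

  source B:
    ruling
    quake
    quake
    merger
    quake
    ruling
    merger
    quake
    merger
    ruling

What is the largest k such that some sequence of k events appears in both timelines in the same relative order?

Pick quake at source A[1]=source B[2]; then quake at source A[2]=source B[3]; then quake at source A[6]=source B[5]; then ruling at source A[7]=source B[6]; then merger at source A[11]=source B[7]; then quake at source A[12]=source B[8]; then merger at source A[13]=source B[9]; then ruling at source A[15]=source B[10]; all 8 events appear in both, in order. The LCS DP gives dp[15][10] = 8, so this is optimal.

8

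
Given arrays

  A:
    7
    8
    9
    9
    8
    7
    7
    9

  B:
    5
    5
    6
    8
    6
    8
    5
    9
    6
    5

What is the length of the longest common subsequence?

Let dp[i][j] be the LCS length of the first i values of A and the first j values of B. dp[i][j] = dp[i-1][j-1]+1 when the i-th and j-th values match, else max(dp[i-1][j], dp[i][j-1]).
    ·  5  5  6  8  6  8  5  9  6  5
 ·  0  0  0  0  0  0  0  0  0  0  0
 7  0  0  0  0  0  0  0  0  0  0  0
 8  0  0  0  0  1  1  1  1  1  1  1
 9  0  0  0  0  1  1  1  1  2  2  2
 9  0  0  0  0  1  1  1  1  2  2  2
 8  0  0  0  0  1  1  2  2  2  2  2
 7  0  0  0  0  1  1  2  2  2  2  2
 7  0  0  0  0  1  1  2  2  2  2  2
 9  0  0  0  0  1  1  2  2  3  3  3
dp[8][10] = 3. One LCS (by backtracking along matches): 8, 8, 9.

3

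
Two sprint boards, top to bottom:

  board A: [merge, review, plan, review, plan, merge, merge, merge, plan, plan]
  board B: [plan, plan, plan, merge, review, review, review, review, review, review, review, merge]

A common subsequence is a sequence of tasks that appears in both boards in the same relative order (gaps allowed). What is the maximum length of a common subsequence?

One common subsequence of length 4: merge (board A #1, board B #4) → review (board A #2, board B #10) → review (board A #4, board B #11) → merge (board A #8, board B #12). The LCS DP gives dp[10][12] = 4, so this is optimal.

4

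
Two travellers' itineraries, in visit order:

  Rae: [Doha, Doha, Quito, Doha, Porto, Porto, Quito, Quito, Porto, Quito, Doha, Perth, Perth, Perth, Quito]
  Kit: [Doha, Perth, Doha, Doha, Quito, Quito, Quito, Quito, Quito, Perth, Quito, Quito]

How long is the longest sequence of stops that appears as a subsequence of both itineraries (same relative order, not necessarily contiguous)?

8

Pick Doha (Rae #1, Kit #3); then Doha (Rae #2, Kit #4); then Quito (Rae #3, Kit #6); then Quito (Rae #7, Kit #7); then Quito (Rae #8, Kit #8); then Quito (Rae #10, Kit #9); then Perth (Rae #12, Kit #10); then Quito (Rae #15, Kit #12); all 8 stops appear in both, in order, and the DP table's final entry dp[15][12] is also 8, so no common subsequence is longer.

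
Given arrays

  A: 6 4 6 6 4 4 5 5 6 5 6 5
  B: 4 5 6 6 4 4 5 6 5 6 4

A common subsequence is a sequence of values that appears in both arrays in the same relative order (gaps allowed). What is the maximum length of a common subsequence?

9

Let dp[i][j] be the LCS length of the first i values of A and the first j values of B. dp[i][j] = dp[i-1][j-1]+1 when the i-th and j-th values match, else max(dp[i-1][j], dp[i][j-1]).
    ·  4  5  6  6  4  4  5  6  5  6  4
 ·  0  0  0  0  0  0  0  0  0  0  0  0
 6  0  0  0  1  1  1  1  1  1  1  1  1
 4  0  1  1  1  1  2  2  2  2  2  2  2
 6  0  1  1  2  2  2  2  2  3  3  3  3
 6  0  1  1  2  3  3  3  3  3  3  4  4
 4  0  1  1  2  3  4  4  4  4  4  4  5
 4  0  1  1  2  3  4  5  5  5  5  5  5
 5  0  1  2  2  3  4  5  6  6  6  6  6
 5  0  1  2  2  3  4  5  6  6  7  7  7
 6  0  1  2  3  3  4  5  6  7  7  8  8
 5  0  1  2  3  3  4  5  6  7  8  8  8
 6  0  1  2  3  4  4  5  6  7  8  9  9
 5  0  1  2  3  4  4  5  6  7  8  9  9
dp[12][11] = 9. One LCS (by backtracking along matches): 4, 6, 6, 4, 4, 5, 6, 5, 6.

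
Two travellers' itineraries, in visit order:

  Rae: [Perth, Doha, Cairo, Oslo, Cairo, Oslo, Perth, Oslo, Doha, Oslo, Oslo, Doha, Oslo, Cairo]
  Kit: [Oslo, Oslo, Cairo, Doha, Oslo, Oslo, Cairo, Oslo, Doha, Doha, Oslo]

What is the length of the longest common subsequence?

7

Pick Doha [2,4], Oslo [4,6], Cairo [5,7], Oslo [8,8], Doha [9,9], Doha [12,10], Oslo [13,11]; all 7 stops appear in both, in order. The LCS DP gives dp[14][11] = 7, so this is optimal.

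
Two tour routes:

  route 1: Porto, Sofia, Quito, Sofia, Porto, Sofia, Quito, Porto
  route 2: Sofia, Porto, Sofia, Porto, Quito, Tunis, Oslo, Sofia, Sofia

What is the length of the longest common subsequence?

5

Taking Porto [1,2]; then Sofia [2,3]; then Quito [3,5]; then Sofia [4,8]; then Sofia [6,9] gives a common subsequence of length 5. dp[8][9] = 5 confirms this is the maximum.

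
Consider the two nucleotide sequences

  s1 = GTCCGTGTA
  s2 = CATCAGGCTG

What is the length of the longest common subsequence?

5

Let dp[i][j] be the LCS length of the first i bases of s1 and the first j bases of s2. dp[i][j] = dp[i-1][j-1]+1 when the i-th and j-th bases match, else max(dp[i-1][j], dp[i][j-1]).
    ·  C  A  T  C  A  G  G  C  T  G
 ·  0  0  0  0  0  0  0  0  0  0  0
 G  0  0  0  0  0  0  1  1  1  1  1
 T  0  0  0  1  1  1  1  1  1  2  2
 C  0  1  1  1  2  2  2  2  2  2  2
 C  0  1  1  1  2  2  2  2  3  3  3
 G  0  1  1  1  2  2  3  3  3  3  4
 T  0  1  1  2  2  2  3  3  3  4  4
 G  0  1  1  2  2  2  3  4  4  4  5
 T  0  1  1  2  2  2  3  4  4  5  5
 A  0  1  2  2  2  3  3  4  4  5  5
dp[9][10] = 5. One LCS (by backtracking along matches): TCCTG.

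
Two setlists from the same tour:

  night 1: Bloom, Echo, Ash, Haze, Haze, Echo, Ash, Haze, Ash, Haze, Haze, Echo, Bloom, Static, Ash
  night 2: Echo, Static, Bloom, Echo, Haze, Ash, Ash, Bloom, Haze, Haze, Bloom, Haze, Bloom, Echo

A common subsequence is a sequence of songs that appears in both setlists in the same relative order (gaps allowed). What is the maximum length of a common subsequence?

Taking Bloom at night 1[1]=night 2[3] → Echo at night 1[2]=night 2[4] → Ash at night 1[3]=night 2[6] → Ash at night 1[7]=night 2[7] → Haze at night 1[8]=night 2[9] → Haze at night 1[10]=night 2[10] → Haze at night 1[11]=night 2[12] → Echo at night 1[12]=night 2[14] gives a common subsequence of length 8. Since dp[15][14] = 8, nothing longer is possible.

8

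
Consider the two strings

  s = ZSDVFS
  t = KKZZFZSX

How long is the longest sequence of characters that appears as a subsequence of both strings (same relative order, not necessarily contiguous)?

Taking Z [1,4], then F [5,5], then S [6,7] gives a common subsequence of length 3. Since dp[6][8] = 3, nothing longer is possible.

3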